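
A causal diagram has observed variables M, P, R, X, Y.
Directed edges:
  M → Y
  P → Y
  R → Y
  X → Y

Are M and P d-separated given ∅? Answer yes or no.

Yes — M ⊥ P | ∅.

Bayes-Ball from M | ∅ reaches {Y}.
P ∉ reach(M|∅) ⇒ M ⊥ P | ∅.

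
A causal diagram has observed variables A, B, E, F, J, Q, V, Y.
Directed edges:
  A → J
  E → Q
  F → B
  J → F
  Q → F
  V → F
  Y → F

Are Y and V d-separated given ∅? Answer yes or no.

Yes — Y ⊥ V | ∅.

Bayes-Ball from Y | ∅ reaches {B,F}.
V ∉ reach(Y|∅) ⇒ Y ⊥ V | ∅.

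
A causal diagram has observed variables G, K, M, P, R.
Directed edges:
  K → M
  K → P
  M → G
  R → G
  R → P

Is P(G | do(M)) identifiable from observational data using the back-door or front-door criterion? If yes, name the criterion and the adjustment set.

desc(M)\{M}={G}; candidates ⊆ {K,P,R}.
∅: M⊥G given ∅ in G with M→· removed — back-door holds.
P(G|do(M)) = P(G|M) — no adjustment needed.

P(G|do(M)): backdoor, adjust for ∅.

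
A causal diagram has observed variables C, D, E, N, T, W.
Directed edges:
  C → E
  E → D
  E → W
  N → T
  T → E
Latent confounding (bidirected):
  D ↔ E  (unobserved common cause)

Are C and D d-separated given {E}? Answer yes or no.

Bayes-Ball from C | {E} reaches {D,N,T}.
D ∈ reach(C|{E}) ⇒ C ⊥̸ D | {E}.

No — C and D are d-connected given {E}.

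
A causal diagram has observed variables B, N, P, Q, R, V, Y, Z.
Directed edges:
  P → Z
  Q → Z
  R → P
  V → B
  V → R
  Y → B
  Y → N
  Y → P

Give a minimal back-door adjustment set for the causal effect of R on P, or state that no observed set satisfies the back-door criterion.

desc(R)\{R}={P,Z}; candidates ⊆ {B,N,Q,V,Y}.
∅: R⊥P given ∅ in G with R→· removed — back-door holds.

R→P: minimal back-door set ∅.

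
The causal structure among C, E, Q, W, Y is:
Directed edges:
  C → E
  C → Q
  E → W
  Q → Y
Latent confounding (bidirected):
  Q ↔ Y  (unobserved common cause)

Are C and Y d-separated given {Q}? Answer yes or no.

No — C and Y are d-connected given {Q}.

Bayes-Ball from C | {Q} reaches {E,W,Y}.
Y ∈ reach(C|{Q}) ⇒ C ⊥̸ Y | {Q}.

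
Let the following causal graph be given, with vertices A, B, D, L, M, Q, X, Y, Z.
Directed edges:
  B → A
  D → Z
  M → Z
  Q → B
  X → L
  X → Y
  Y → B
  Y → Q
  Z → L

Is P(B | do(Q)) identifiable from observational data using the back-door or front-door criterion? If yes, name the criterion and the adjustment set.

desc(Q)\{Q}={A,B}; candidates ⊆ {D,L,M,X,Y,Z}.
size 0: {}; under {} Q still reaches {A,B,L,X,Y} ∋ B.
{Y}: Q⊥B given {Y} in G with Q→· removed — back-door holds.
P(B|do(Q)) = Σ_{Y} P(B|Q,Y)·P(Y).

P(B|do(Q)): backdoor, adjust for {Y}.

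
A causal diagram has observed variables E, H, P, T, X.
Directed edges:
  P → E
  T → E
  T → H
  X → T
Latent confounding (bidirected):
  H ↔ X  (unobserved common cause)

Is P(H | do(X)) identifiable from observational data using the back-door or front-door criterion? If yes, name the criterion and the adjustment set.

P(H|do(X)): frontdoor, adjust for {T}.

desc(X)\{X}={E,H,T}; candidates ⊆ {P}.
X↔H: latent back-door arc(s) into X.
size 0: {}; under {} X still reaches {H} ∋ H.
size 1: {P}; under {P} X still reaches {H} ∋ H.
X↔H cannot be blocked by any observed set — no back-door set.
{T}: (i) intercepts every directed X→H path; (ii) no back-door X→{T}; (iii) {X} blocks every back-door {T}→H. Front-door holds.
P(H|do(X)) = Σ_{T} P(T|X) Σ_{X'} P(H|T,X')P(X').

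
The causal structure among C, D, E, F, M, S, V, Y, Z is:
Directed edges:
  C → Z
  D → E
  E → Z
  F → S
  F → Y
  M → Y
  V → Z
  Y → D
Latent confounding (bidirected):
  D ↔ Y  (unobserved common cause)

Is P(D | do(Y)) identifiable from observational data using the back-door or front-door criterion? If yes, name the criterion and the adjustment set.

P(D|do(Y)): not identifiable (no BD/FD set).

desc(Y)\{Y}={D,E,Z}; candidates ⊆ {C,F,M,S,V}.
Y↔D: latent back-door arc(s) into Y.
size 0: {}; under {} Y still reaches {D,E,F,M,S,Z} ∋ D.
size 1: {C}, {F}, {M} …(+2); under {C} Y still reaches {D,E,F,M,S,Z} ∋ D.
size 2: {C,F}, {C,M}, {C,S} …(+7); under {C,F} Y still reaches {D,E,M,Z} ∋ D.
Y↔D cannot be blocked by any observed set — no back-door set.
No mediator lies on a directed Y→…→D path.
Neither criterion identifies P(D|do(Y)) in this graph.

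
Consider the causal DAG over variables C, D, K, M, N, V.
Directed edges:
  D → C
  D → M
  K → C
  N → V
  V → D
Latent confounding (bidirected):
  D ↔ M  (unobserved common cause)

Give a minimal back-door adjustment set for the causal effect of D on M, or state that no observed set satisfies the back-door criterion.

D→M: no observed back-door set.

desc(D)\{D}={C,M}; candidates ⊆ {K,N,V}.
D↔M: latent back-door arc(s) into D.
size 0: {}; under {} D still reaches {M,N,V} ∋ M.
size 1: {K}, {N}, {V}; under {K} D still reaches {M,N,V} ∋ M.
size 2: {K,N}, {K,V}, {N,V}; under {K,N} D still reaches {M,V} ∋ M.
D↔M cannot be blocked by any observed set — no back-door set.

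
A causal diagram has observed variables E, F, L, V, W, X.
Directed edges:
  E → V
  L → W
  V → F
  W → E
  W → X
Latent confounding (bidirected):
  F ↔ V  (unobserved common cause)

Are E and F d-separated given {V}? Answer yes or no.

No — E and F are d-connected given {V}.

Bayes-Ball from E | {V} reaches {F,L,W,X}.
F ∈ reach(E|{V}) ⇒ E ⊥̸ F | {V}.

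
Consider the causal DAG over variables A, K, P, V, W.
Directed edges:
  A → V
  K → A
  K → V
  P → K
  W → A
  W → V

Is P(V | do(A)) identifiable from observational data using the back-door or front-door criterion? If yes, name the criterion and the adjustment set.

desc(A)\{A}={V}; candidates ⊆ {K,P,W}.
size 0: {}; under {} A still reaches {K,P,V,W} ∋ V.
size 1: {K}, {P}, {W}; under {K} A still reaches {V,W} ∋ V.
{K,W}: A⊥V given {K,W} in G with A→· removed — back-door holds.
P(V|do(A)) = Σ_{K,W} P(V|A,K,W)·P(K,W).

P(V|do(A)): backdoor, adjust for {K, W}.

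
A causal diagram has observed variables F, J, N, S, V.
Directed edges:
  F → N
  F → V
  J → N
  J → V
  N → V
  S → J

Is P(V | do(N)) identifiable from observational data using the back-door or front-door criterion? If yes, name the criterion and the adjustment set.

P(V|do(N)): backdoor, adjust for {F, J}.

desc(N)\{N}={V}; candidates ⊆ {F,J,S}.
size 0: {}; under {} N still reaches {F,J,S,V} ∋ V.
size 1: {F}, {J}, {S}; under {F} N still reaches {J,S,V} ∋ V.
{F,J}: N⊥V given {F,J} in G with N→· removed — back-door holds.
P(V|do(N)) = Σ_{F,J} P(V|N,F,J)·P(F,J).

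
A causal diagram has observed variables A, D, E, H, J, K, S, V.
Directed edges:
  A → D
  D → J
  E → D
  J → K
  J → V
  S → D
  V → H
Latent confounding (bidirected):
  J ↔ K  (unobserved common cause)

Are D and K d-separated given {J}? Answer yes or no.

No — D and K are d-connected given {J}.

Bayes-Ball from D | {J} reaches {A,E,K,S}.
K ∈ reach(D|{J}) ⇒ D ⊥̸ K | {J}.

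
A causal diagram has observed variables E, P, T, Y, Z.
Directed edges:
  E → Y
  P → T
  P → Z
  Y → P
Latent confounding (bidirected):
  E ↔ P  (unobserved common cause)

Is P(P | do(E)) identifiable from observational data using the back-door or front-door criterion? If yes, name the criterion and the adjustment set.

desc(E)\{E}={P,T,Y,Z}; candidates ⊆ {—}.
E↔P: latent back-door arc(s) into E.
size 0: {}; under {} E still reaches {P,T,Z} ∋ P.
E↔P cannot be blocked by any observed set — no back-door set.
{Y}: (i) intercepts every directed E→P path; (ii) no back-door E→{Y}; (iii) {E} blocks every back-door {Y}→P. Front-door holds.
P(P|do(E)) = Σ_{Y} P(Y|E) Σ_{E'} P(P|Y,E')P(E').

P(P|do(E)): frontdoor, adjust for {Y}.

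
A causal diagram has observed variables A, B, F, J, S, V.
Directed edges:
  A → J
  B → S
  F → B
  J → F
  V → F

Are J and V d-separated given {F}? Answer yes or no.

No — J and V are d-connected given {F}.

Bayes-Ball from J | {F} reaches {A,V}.
V ∈ reach(J|{F}) ⇒ J ⊥̸ V | {F}.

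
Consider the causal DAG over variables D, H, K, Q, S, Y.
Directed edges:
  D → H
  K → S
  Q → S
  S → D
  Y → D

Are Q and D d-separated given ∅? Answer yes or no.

No — Q and D are d-connected given ∅.

Bayes-Ball from Q | ∅ reaches {D,H,S}.
D ∈ reach(Q|∅) ⇒ Q ⊥̸ D | ∅.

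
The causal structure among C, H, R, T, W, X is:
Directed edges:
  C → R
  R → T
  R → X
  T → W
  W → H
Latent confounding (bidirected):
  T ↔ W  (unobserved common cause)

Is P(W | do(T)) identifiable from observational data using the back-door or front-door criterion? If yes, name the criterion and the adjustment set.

P(W|do(T)): not identifiable (no BD/FD set).

desc(T)\{T}={H,W}; candidates ⊆ {C,R,X}.
T↔W: latent back-door arc(s) into T.
size 0: {}; under {} T still reaches {C,H,R,W,X} ∋ W.
size 1: {C}, {R}, {X}; under {C} T still reaches {H,R,W,X} ∋ W.
size 2: {C,R}, {C,X}, {R,X}; under {C,R} T still reaches {H,W} ∋ W.
T↔W cannot be blocked by any observed set — no back-door set.
No mediator lies on a directed T→…→W path.
Neither criterion identifies P(W|do(T)) in this graph.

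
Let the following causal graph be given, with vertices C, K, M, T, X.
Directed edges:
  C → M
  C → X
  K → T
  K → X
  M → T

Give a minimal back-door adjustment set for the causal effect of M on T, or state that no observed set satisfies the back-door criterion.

M→T: minimal back-door set ∅.

desc(M)\{M}={T}; candidates ⊆ {C,K,X}.
∅: M⊥T given ∅ in G with M→· removed — back-door holds.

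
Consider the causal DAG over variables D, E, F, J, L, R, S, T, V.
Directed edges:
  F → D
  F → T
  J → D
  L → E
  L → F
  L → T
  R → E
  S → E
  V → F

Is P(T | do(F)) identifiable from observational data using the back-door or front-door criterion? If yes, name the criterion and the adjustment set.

desc(F)\{F}={D,T}; candidates ⊆ {E,J,L,R,S,V}.
size 0: {}; under {} F still reaches {E,L,T,V} ∋ T.
{L}: F⊥T given {L} in G with F→· removed — back-door holds.
P(T|do(F)) = Σ_{L} P(T|F,L)·P(L).

P(T|do(F)): backdoor, adjust for {L}.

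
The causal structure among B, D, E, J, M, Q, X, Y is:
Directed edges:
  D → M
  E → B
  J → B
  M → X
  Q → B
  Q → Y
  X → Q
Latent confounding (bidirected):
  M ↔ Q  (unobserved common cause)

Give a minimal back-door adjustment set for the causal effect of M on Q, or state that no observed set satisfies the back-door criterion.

desc(M)\{M}={B,Q,X,Y}; candidates ⊆ {D,E,J}.
M↔Q: latent back-door arc(s) into M.
size 0: {}; under {} M still reaches {B,D,Q,Y} ∋ Q.
size 1: {D}, {E}, {J}; under {D} M still reaches {B,Q,Y} ∋ Q.
size 2: {D,E}, {D,J}, {E,J}; under {D,E} M still reaches {B,Q,Y} ∋ Q.
M↔Q cannot be blocked by any observed set — no back-door set.

M→Q: no observed back-door set.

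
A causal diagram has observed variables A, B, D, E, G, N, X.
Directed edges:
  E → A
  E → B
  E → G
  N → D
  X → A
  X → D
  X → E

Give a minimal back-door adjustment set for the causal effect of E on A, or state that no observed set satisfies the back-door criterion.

E→A: minimal back-door set {X}.

desc(E)\{E}={A,B,G}; candidates ⊆ {D,N,X}.
size 0: {}; under {} E still reaches {A,D,X} ∋ A.
{X}: E⊥A given {X} in G with E→· removed — back-door holds.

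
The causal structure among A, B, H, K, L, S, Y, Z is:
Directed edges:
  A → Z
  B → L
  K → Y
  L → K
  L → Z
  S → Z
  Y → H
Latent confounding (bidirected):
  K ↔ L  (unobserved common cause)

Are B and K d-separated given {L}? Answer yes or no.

Bayes-Ball from B | {L} reaches {H,K,Y}.
K ∈ reach(B|{L}) ⇒ B ⊥̸ K | {L}.

No — B and K are d-connected given {L}.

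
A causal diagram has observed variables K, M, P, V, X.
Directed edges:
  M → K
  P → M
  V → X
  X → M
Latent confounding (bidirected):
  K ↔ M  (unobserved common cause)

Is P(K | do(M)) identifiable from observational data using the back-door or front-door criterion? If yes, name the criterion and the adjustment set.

P(K|do(M)): not identifiable (no BD/FD set).

desc(M)\{M}={K}; candidates ⊆ {P,V,X}.
M↔K: latent back-door arc(s) into M.
size 0: {}; under {} M still reaches {K,P,V,X} ∋ K.
size 1: {P}, {V}, {X}; under {P} M still reaches {K,V,X} ∋ K.
size 2: {P,V}, {P,X}, {V,X}; under {P,V} M still reaches {K,X} ∋ K.
M↔K cannot be blocked by any observed set — no back-door set.
No mediator lies on a directed M→…→K path.
Neither criterion identifies P(K|do(M)) in this graph.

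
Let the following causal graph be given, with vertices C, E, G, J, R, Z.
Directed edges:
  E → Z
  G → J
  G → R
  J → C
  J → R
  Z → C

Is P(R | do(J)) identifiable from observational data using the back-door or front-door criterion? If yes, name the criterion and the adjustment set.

P(R|do(J)): backdoor, adjust for {G}.

desc(J)\{J}={C,R}; candidates ⊆ {E,G,Z}.
size 0: {}; under {} J still reaches {G,R} ∋ R.
{G}: J⊥R given {G} in G with J→· removed — back-door holds.
P(R|do(J)) = Σ_{G} P(R|J,G)·P(G).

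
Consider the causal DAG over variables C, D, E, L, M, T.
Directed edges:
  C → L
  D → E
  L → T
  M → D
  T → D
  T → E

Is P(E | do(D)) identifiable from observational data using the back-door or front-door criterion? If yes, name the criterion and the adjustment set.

P(E|do(D)): backdoor, adjust for {T}.

desc(D)\{D}={E}; candidates ⊆ {C,L,M,T}.
size 0: {}; under {} D still reaches {C,E,L,M,T} ∋ E.
{T}: D⊥E given {T} in G with D→· removed — back-door holds.
P(E|do(D)) = Σ_{T} P(E|D,T)·P(T).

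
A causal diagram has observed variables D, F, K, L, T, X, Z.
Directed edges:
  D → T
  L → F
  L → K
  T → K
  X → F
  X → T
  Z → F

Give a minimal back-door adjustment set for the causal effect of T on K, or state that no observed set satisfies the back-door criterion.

T→K: minimal back-door set ∅.

desc(T)\{T}={K}; candidates ⊆ {D,F,L,X,Z}.
∅: T⊥K given ∅ in G with T→· removed — back-door holds.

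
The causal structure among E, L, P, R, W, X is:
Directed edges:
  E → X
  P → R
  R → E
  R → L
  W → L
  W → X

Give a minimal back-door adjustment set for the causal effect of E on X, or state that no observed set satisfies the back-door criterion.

E→X: minimal back-door set ∅.

desc(E)\{E}={X}; candidates ⊆ {L,P,R,W}.
∅: E⊥X given ∅ in G with E→· removed — back-door holds.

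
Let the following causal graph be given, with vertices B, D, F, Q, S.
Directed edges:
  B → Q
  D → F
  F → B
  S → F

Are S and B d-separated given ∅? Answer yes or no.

Bayes-Ball from S | ∅ reaches {B,F,Q}.
B ∈ reach(S|∅) ⇒ S ⊥̸ B | ∅.

No — S and B are d-connected given ∅.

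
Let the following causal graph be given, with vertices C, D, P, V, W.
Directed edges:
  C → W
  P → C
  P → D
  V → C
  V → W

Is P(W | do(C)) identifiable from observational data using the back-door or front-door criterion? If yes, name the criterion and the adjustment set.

P(W|do(C)): backdoor, adjust for {V}.

desc(C)\{C}={W}; candidates ⊆ {D,P,V}.
size 0: {}; under {} C still reaches {D,P,V,W} ∋ W.
{V}: C⊥W given {V} in G with C→· removed — back-door holds.
P(W|do(C)) = Σ_{V} P(W|C,V)·P(V).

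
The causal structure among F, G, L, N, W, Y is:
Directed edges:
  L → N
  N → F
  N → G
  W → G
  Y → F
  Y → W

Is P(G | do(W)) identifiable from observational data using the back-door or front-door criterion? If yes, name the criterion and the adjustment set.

P(G|do(W)): backdoor, adjust for ∅.

desc(W)\{W}={G}; candidates ⊆ {F,L,N,Y}.
∅: W⊥G given ∅ in G with W→· removed — back-door holds.
P(G|do(W)) = P(G|W) — no adjustment needed.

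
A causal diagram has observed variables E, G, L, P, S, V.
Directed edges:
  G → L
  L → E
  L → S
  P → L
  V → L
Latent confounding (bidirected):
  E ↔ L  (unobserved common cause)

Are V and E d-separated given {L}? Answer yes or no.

Bayes-Ball from V | {L} reaches {E,G,P}.
E ∈ reach(V|{L}) ⇒ V ⊥̸ E | {L}.

No — V and E are d-connected given {L}.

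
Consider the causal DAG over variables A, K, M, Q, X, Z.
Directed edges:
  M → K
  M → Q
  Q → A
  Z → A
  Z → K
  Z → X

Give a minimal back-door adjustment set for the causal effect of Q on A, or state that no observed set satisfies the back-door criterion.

Q→A: minimal back-door set ∅.

desc(Q)\{Q}={A}; candidates ⊆ {K,M,X,Z}.
∅: Q⊥A given ∅ in G with Q→· removed — back-door holds.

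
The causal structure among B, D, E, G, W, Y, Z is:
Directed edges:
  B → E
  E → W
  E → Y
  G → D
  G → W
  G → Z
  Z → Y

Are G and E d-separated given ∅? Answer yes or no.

Yes — G ⊥ E | ∅.

Bayes-Ball from G | ∅ reaches {D,W,Y,Z}.
E ∉ reach(G|∅) ⇒ G ⊥ E | ∅.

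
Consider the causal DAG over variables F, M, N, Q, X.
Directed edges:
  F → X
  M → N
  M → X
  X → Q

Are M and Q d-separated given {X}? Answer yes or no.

Bayes-Ball from M | {X} reaches {F,N}.
Q ∉ reach(M|{X}) ⇒ M ⊥ Q | {X}.

Yes — M ⊥ Q | {X}.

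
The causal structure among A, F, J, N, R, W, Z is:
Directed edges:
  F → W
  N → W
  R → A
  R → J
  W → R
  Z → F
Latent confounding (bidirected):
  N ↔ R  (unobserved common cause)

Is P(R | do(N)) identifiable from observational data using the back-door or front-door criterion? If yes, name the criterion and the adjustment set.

desc(N)\{N}={A,J,R,W}; candidates ⊆ {F,Z}.
N↔R: latent back-door arc(s) into N.
size 0: {}; under {} N still reaches {A,J,R} ∋ R.
size 1: {F}, {Z}; under {F} N still reaches {A,J,R} ∋ R.
size 2: {F,Z}; under {F,Z} N still reaches {A,J,R} ∋ R.
N↔R cannot be blocked by any observed set — no back-door set.
{W}: (i) intercepts every directed N→R path; (ii) no back-door N→{W}; (iii) {N} blocks every back-door {W}→R. Front-door holds.
P(R|do(N)) = Σ_{W} P(W|N) Σ_{N'} P(R|W,N')P(N').

P(R|do(N)): frontdoor, adjust for {W}.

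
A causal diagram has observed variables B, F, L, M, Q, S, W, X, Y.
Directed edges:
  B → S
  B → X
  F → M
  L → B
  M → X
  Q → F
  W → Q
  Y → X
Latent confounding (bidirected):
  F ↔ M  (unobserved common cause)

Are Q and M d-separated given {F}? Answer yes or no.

No — Q and M are d-connected given {F}.

Bayes-Ball from Q | {F} reaches {M,W,X}.
M ∈ reach(Q|{F}) ⇒ Q ⊥̸ M | {F}.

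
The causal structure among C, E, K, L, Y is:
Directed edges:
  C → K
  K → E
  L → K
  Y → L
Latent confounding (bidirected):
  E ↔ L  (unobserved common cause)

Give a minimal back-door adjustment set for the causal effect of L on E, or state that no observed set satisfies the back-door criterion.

L→E: no observed back-door set.

desc(L)\{L}={E,K}; candidates ⊆ {C,Y}.
L↔E: latent back-door arc(s) into L.
size 0: {}; under {} L still reaches {E,Y} ∋ E.
size 1: {C}, {Y}; under {C} L still reaches {E,Y} ∋ E.
size 2: {C,Y}; under {C,Y} L still reaches {E} ∋ E.
L↔E cannot be blocked by any observed set — no back-door set.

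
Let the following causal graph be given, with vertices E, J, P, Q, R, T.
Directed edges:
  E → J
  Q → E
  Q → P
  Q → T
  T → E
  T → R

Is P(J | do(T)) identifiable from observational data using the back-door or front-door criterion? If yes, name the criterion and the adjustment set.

P(J|do(T)): backdoor, adjust for {Q}.

desc(T)\{T}={E,J,R}; candidates ⊆ {P,Q}.
size 0: {}; under {} T still reaches {E,J,P,Q} ∋ J.
{Q}: T⊥J given {Q} in G with T→· removed — back-door holds.
P(J|do(T)) = Σ_{Q} P(J|T,Q)·P(Q).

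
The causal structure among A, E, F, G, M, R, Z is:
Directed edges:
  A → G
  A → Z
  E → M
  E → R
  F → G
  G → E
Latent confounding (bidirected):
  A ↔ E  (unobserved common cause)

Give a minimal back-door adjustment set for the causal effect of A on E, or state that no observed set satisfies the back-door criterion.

desc(A)\{A}={E,G,M,R,Z}; candidates ⊆ {F}.
A↔E: latent back-door arc(s) into A.
size 0: {}; under {} A still reaches {E,M,R} ∋ E.
size 1: {F}; under {F} A still reaches {E,M,R} ∋ E.
A↔E cannot be blocked by any observed set — no back-door set.

A→E: no observed back-door set.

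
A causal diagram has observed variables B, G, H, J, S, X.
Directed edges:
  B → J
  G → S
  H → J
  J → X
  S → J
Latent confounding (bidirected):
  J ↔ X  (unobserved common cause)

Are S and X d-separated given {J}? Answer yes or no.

No — S and X are d-connected given {J}.

Bayes-Ball from S | {J} reaches {B,G,H,X}.
X ∈ reach(S|{J}) ⇒ S ⊥̸ X | {J}.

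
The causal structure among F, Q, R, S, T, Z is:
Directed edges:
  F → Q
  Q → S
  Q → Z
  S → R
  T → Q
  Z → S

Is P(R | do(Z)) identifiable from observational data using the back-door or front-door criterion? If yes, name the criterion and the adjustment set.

P(R|do(Z)): backdoor, adjust for {Q}.

desc(Z)\{Z}={R,S}; candidates ⊆ {F,Q,T}.
size 0: {}; under {} Z still reaches {F,Q,R,S,T} ∋ R.
{Q}: Z⊥R given {Q} in G with Z→· removed — back-door holds.
P(R|do(Z)) = Σ_{Q} P(R|Z,Q)·P(Q).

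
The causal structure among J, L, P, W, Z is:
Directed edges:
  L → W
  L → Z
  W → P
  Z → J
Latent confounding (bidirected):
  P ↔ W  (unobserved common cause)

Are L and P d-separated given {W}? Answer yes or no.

No — L and P are d-connected given {W}.

Bayes-Ball from L | {W} reaches {J,P,Z}.
P ∈ reach(L|{W}) ⇒ L ⊥̸ P | {W}.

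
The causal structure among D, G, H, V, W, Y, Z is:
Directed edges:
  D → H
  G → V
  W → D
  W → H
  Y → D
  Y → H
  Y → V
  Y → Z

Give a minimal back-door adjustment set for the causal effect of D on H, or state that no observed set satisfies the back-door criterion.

D→H: minimal back-door set {W, Y}.

desc(D)\{D}={H}; candidates ⊆ {G,V,W,Y,Z}.
size 0: {}; under {} D still reaches {H,V,W,Y,Z} ∋ H.
size 1: {G}, {V}, {W} …(+2); under {G} D still reaches {H,V,W,Y,Z} ∋ H.
{W,Y}: D⊥H given {W,Y} in G with D→· removed — back-door holds.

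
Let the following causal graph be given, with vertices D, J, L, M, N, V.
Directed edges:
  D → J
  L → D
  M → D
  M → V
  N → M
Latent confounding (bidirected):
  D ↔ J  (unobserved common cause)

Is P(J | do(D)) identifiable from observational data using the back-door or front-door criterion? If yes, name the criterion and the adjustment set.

desc(D)\{D}={J}; candidates ⊆ {L,M,N,V}.
D↔J: latent back-door arc(s) into D.
size 0: {}; under {} D still reaches {J,L,M,N,V} ∋ J.
size 1: {L}, {M}, {N} …(+1); under {L} D still reaches {J,M,N,V} ∋ J.
size 2: {L,M}, {L,N}, {L,V} …(+3); under {L,M} D still reaches {J} ∋ J.
D↔J cannot be blocked by any observed set — no back-door set.
No mediator lies on a directed D→…→J path.
Neither criterion identifies P(J|do(D)) in this graph.

P(J|do(D)): not identifiable (no BD/FD set).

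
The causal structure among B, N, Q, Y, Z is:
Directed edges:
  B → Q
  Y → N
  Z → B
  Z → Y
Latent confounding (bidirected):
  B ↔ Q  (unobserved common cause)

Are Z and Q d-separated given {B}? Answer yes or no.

No — Z and Q are d-connected given {B}.

Bayes-Ball from Z | {B} reaches {N,Q,Y}.
Q ∈ reach(Z|{B}) ⇒ Z ⊥̸ Q | {B}.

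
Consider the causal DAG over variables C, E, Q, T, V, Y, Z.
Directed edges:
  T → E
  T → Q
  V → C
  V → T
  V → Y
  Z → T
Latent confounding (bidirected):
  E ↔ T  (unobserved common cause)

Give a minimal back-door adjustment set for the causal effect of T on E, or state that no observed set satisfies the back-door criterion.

T→E: no observed back-door set.

desc(T)\{T}={E,Q}; candidates ⊆ {C,V,Y,Z}.
T↔E: latent back-door arc(s) into T.
size 0: {}; under {} T still reaches {C,E,V,Y,Z} ∋ E.
size 1: {C}, {V}, {Y} …(+1); under {C} T still reaches {E,V,Y,Z} ∋ E.
size 2: {C,V}, {C,Y}, {C,Z} …(+3); under {C,V} T still reaches {E,Z} ∋ E.
T↔E cannot be blocked by any observed set — no back-door set.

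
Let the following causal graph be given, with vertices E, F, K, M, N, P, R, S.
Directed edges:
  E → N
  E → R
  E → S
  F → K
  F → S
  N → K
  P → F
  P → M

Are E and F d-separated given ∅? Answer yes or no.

Bayes-Ball from E | ∅ reaches {K,N,R,S}.
F ∉ reach(E|∅) ⇒ E ⊥ F | ∅.

Yes — E ⊥ F | ∅.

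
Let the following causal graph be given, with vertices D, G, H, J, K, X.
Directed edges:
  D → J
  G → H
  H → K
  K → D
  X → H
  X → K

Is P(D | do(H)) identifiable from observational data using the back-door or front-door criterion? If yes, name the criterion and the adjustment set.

desc(H)\{H}={D,J,K}; candidates ⊆ {G,X}.
size 0: {}; under {} H still reaches {D,G,J,K,X} ∋ D.
{X}: H⊥D given {X} in G with H→· removed — back-door holds.
P(D|do(H)) = Σ_{X} P(D|H,X)·P(X).

P(D|do(H)): backdoor, adjust for {X}.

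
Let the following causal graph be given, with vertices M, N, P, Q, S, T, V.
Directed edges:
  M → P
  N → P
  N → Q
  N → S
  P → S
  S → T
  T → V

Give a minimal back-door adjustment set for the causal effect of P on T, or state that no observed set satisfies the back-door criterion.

desc(P)\{P}={S,T,V}; candidates ⊆ {M,N,Q}.
size 0: {}; under {} P still reaches {M,N,Q,S,T,V} ∋ T.
{N}: P⊥T given {N} in G with P→· removed — back-door holds.

P→T: minimal back-door set {N}.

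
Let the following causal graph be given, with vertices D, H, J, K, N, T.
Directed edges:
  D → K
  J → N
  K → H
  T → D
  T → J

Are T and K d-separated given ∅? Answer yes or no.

Bayes-Ball from T | ∅ reaches {D,H,J,K,N}.
K ∈ reach(T|∅) ⇒ T ⊥̸ K | ∅.

No — T and K are d-connected given ∅.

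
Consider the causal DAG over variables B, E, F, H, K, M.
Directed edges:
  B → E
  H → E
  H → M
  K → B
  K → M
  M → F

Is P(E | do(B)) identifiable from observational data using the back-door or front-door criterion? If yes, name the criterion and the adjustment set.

desc(B)\{B}={E}; candidates ⊆ {F,H,K,M}.
∅: B⊥E given ∅ in G with B→· removed — back-door holds.
P(E|do(B)) = P(E|B) — no adjustment needed.

P(E|do(B)): backdoor, adjust for ∅.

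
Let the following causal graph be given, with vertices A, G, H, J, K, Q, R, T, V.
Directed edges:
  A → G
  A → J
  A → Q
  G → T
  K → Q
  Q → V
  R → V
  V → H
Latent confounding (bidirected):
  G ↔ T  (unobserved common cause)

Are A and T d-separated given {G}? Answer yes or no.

No — A and T are d-connected given {G}.

Bayes-Ball from A | {G} reaches {H,J,Q,T,V}.
T ∈ reach(A|{G}) ⇒ A ⊥̸ T | {G}.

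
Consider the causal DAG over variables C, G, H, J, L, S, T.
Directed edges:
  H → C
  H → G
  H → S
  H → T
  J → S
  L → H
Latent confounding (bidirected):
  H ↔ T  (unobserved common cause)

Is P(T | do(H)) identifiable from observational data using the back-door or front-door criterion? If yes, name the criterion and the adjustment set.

P(T|do(H)): not identifiable (no BD/FD set).

desc(H)\{H}={C,G,S,T}; candidates ⊆ {J,L}.
H↔T: latent back-door arc(s) into H.
size 0: {}; under {} H still reaches {L,T} ∋ T.
size 1: {J}, {L}; under {J} H still reaches {L,T} ∋ T.
size 2: {J,L}; under {J,L} H still reaches {T} ∋ T.
H↔T cannot be blocked by any observed set — no back-door set.
No mediator lies on a directed H→…→T path.
Neither criterion identifies P(T|do(H)) in this graph.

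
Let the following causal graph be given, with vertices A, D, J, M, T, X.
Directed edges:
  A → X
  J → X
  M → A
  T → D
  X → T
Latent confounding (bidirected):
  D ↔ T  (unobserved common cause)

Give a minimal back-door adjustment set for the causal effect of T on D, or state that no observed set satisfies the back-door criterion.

T→D: no observed back-door set.

desc(T)\{T}={D}; candidates ⊆ {A,J,M,X}.
T↔D: latent back-door arc(s) into T.
size 0: {}; under {} T still reaches {A,D,J,M,X} ∋ D.
size 1: {A}, {J}, {M} …(+1); under {A} T still reaches {D,J,X} ∋ D.
size 2: {A,J}, {A,M}, {A,X} …(+3); under {A,J} T still reaches {D,X} ∋ D.
T↔D cannot be blocked by any observed set — no back-door set.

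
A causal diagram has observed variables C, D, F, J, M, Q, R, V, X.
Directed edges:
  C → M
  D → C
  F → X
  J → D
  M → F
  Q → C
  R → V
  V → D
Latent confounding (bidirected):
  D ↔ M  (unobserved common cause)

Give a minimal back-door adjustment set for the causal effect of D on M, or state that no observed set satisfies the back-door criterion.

D→M: no observed back-door set.

desc(D)\{D}={C,F,M,X}; candidates ⊆ {J,Q,R,V}.
D↔M: latent back-door arc(s) into D.
size 0: {}; under {} D still reaches {F,J,M,R,V,X} ∋ M.
size 1: {J}, {Q}, {R} …(+1); under {J} D still reaches {F,M,R,V,X} ∋ M.
size 2: {J,Q}, {J,R}, {J,V} …(+3); under {J,Q} D still reaches {F,M,R,V,X} ∋ M.
D↔M cannot be blocked by any observed set — no back-door set.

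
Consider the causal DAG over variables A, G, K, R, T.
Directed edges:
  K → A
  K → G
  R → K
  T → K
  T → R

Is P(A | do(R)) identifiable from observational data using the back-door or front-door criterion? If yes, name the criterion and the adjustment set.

desc(R)\{R}={A,G,K}; candidates ⊆ {T}.
size 0: {}; under {} R still reaches {A,G,K,T} ∋ A.
{T}: R⊥A given {T} in G with R→· removed — back-door holds.
P(A|do(R)) = Σ_{T} P(A|R,T)·P(T).

P(A|do(R)): backdoor, adjust for {T}.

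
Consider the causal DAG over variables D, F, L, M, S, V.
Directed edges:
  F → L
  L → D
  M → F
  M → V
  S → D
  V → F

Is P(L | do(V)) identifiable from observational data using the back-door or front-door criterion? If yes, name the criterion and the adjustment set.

P(L|do(V)): backdoor, adjust for {M}.

desc(V)\{V}={D,F,L}; candidates ⊆ {M,S}.
size 0: {}; under {} V still reaches {D,F,L,M} ∋ L.
{M}: V⊥L given {M} in G with V→· removed — back-door holds.
P(L|do(V)) = Σ_{M} P(L|V,M)·P(M).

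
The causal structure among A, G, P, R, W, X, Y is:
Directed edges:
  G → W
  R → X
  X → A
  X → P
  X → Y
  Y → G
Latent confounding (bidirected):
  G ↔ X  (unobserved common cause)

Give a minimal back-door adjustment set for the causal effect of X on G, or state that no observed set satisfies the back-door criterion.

X→G: no observed back-door set.

desc(X)\{X}={A,G,P,W,Y}; candidates ⊆ {R}.
X↔G: latent back-door arc(s) into X.
size 0: {}; under {} X still reaches {G,R,W} ∋ G.
size 1: {R}; under {R} X still reaches {G,W} ∋ G.
X↔G cannot be blocked by any observed set — no back-door set.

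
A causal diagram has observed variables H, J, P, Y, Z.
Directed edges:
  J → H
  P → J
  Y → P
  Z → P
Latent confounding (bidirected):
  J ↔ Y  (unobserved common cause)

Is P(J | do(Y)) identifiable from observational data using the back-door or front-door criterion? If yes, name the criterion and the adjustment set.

P(J|do(Y)): frontdoor, adjust for {P}.

desc(Y)\{Y}={H,J,P}; candidates ⊆ {Z}.
Y↔J: latent back-door arc(s) into Y.
size 0: {}; under {} Y still reaches {H,J} ∋ J.
size 1: {Z}; under {Z} Y still reaches {H,J} ∋ J.
Y↔J cannot be blocked by any observed set — no back-door set.
{P}: (i) intercepts every directed Y→J path; (ii) no back-door Y→{P}; (iii) {Y} blocks every back-door {P}→J. Front-door holds.
P(J|do(Y)) = Σ_{P} P(P|Y) Σ_{Y'} P(J|P,Y')P(Y').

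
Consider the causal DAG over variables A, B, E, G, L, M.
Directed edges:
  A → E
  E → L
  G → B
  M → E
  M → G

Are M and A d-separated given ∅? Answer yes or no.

Bayes-Ball from M | ∅ reaches {B,E,G,L}.
A ∉ reach(M|∅) ⇒ M ⊥ A | ∅.

Yes — M ⊥ A | ∅.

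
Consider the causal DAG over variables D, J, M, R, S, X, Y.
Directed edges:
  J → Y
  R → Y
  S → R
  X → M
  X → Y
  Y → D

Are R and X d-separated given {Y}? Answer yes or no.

No — R and X are d-connected given {Y}.

Bayes-Ball from R | {Y} reaches {J,M,S,X}.
X ∈ reach(R|{Y}) ⇒ R ⊥̸ X | {Y}.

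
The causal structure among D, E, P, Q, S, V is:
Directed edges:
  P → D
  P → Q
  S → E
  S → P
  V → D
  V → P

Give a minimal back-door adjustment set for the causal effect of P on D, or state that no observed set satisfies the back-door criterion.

P→D: minimal back-door set {V}.

desc(P)\{P}={D,Q}; candidates ⊆ {E,S,V}.
size 0: {}; under {} P still reaches {D,E,S,V} ∋ D.
{V}: P⊥D given {V} in G with P→· removed — back-door holds.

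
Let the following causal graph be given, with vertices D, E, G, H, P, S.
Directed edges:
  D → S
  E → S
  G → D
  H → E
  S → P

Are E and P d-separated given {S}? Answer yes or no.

Bayes-Ball from E | {S} reaches {D,G,H}.
P ∉ reach(E|{S}) ⇒ E ⊥ P | {S}.

Yes — E ⊥ P | {S}.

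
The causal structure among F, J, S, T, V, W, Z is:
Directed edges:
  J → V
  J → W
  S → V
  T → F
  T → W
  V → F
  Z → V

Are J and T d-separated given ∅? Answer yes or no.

Yes — J ⊥ T | ∅.

Bayes-Ball from J | ∅ reaches {F,V,W}.
T ∉ reach(J|∅) ⇒ J ⊥ T | ∅.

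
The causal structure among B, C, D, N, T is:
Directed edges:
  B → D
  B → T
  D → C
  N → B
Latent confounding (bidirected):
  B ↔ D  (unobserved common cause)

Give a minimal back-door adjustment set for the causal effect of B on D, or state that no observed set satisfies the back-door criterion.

B→D: no observed back-door set.

desc(B)\{B}={C,D,T}; candidates ⊆ {N}.
B↔D: latent back-door arc(s) into B.
size 0: {}; under {} B still reaches {C,D,N} ∋ D.
size 1: {N}; under {N} B still reaches {C,D} ∋ D.
B↔D cannot be blocked by any observed set — no back-door set.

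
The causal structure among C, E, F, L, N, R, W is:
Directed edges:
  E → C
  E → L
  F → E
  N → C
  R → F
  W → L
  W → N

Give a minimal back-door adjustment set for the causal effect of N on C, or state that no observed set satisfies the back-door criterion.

N→C: minimal back-door set ∅.

desc(N)\{N}={C}; candidates ⊆ {E,F,L,R,W}.
∅: N⊥C given ∅ in G with N→· removed — back-door holds.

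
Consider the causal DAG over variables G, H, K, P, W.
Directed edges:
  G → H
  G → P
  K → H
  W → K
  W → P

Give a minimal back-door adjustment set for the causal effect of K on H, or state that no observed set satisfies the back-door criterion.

K→H: minimal back-door set ∅.

desc(K)\{K}={H}; candidates ⊆ {G,P,W}.
∅: K⊥H given ∅ in G with K→· removed — back-door holds.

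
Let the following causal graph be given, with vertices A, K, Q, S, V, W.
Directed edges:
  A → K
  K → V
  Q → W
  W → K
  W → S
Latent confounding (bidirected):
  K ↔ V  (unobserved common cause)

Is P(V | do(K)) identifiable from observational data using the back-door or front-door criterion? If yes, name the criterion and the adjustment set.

desc(K)\{K}={V}; candidates ⊆ {A,Q,S,W}.
K↔V: latent back-door arc(s) into K.
size 0: {}; under {} K still reaches {A,Q,S,V,W} ∋ V.
size 1: {A}, {Q}, {S} …(+1); under {A} K still reaches {Q,S,V,W} ∋ V.
size 2: {A,Q}, {A,S}, {A,W} …(+3); under {A,Q} K still reaches {S,V,W} ∋ V.
K↔V cannot be blocked by any observed set — no back-door set.
No mediator lies on a directed K→…→V path.
Neither criterion identifies P(V|do(K)) in this graph.

P(V|do(K)): not identifiable (no BD/FD set).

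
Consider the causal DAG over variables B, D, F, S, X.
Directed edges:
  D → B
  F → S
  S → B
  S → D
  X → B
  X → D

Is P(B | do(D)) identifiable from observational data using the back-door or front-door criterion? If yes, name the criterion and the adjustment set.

desc(D)\{D}={B}; candidates ⊆ {F,S,X}.
size 0: {}; under {} D still reaches {B,F,S,X} ∋ B.
size 1: {F}, {S}, {X}; under {F} D still reaches {B,S,X} ∋ B.
{S,X}: D⊥B given {S,X} in G with D→· removed — back-door holds.
P(B|do(D)) = Σ_{S,X} P(B|D,S,X)·P(S,X).

P(B|do(D)): backdoor, adjust for {S, X}.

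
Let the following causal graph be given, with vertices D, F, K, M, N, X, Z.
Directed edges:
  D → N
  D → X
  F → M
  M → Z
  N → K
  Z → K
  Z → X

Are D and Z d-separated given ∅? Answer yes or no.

Yes — D ⊥ Z | ∅.

Bayes-Ball from D | ∅ reaches {K,N,X}.
Z ∉ reach(D|∅) ⇒ D ⊥ Z | ∅.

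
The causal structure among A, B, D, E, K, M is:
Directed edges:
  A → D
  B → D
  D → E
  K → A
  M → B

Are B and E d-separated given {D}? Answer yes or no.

Bayes-Ball from B | {D} reaches {A,K,M}.
E ∉ reach(B|{D}) ⇒ B ⊥ E | {D}.

Yes — B ⊥ E | {D}.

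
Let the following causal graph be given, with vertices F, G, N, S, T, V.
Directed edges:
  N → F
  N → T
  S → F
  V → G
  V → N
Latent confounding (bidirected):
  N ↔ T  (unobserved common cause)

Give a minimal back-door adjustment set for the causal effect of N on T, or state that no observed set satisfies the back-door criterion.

N→T: no observed back-door set.

desc(N)\{N}={F,T}; candidates ⊆ {G,S,V}.
N↔T: latent back-door arc(s) into N.
size 0: {}; under {} N still reaches {G,T,V} ∋ T.
size 1: {G}, {S}, {V}; under {G} N still reaches {T,V} ∋ T.
size 2: {G,S}, {G,V}, {S,V}; under {G,S} N still reaches {T,V} ∋ T.
N↔T cannot be blocked by any observed set — no back-door set.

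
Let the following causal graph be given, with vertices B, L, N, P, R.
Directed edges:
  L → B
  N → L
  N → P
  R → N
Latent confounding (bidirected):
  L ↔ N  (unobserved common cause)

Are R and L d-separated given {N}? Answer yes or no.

No — R and L are d-connected given {N}.

Bayes-Ball from R | {N} reaches {B,L}.
L ∈ reach(R|{N}) ⇒ R ⊥̸ L | {N}.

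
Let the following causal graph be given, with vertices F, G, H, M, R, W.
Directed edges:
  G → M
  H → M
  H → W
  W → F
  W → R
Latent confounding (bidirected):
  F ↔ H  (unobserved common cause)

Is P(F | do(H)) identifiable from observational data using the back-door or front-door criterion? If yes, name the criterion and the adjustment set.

desc(H)\{H}={F,M,R,W}; candidates ⊆ {G}.
H↔F: latent back-door arc(s) into H.
size 0: {}; under {} H still reaches {F} ∋ F.
size 1: {G}; under {G} H still reaches {F} ∋ F.
H↔F cannot be blocked by any observed set — no back-door set.
{W}: (i) intercepts every directed H→F path; (ii) no back-door H→{W}; (iii) {H} blocks every back-door {W}→F. Front-door holds.
P(F|do(H)) = Σ_{W} P(W|H) Σ_{H'} P(F|W,H')P(H').

P(F|do(H)): frontdoor, adjust for {W}.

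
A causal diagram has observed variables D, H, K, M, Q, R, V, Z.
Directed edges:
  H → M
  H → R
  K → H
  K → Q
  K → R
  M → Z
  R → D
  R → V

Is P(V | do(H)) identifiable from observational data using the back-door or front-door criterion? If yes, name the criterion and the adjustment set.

P(V|do(H)): backdoor, adjust for {K}.

desc(H)\{H}={D,M,R,V,Z}; candidates ⊆ {K,Q}.
size 0: {}; under {} H still reaches {D,K,Q,R,V} ∋ V.
{K}: H⊥V given {K} in G with H→· removed — back-door holds.
P(V|do(H)) = Σ_{K} P(V|H,K)·P(K).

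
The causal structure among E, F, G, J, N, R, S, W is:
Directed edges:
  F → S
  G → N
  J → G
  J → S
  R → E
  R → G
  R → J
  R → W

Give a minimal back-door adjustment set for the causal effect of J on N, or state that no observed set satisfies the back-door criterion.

desc(J)\{J}={G,N,S}; candidates ⊆ {E,F,R,W}.
size 0: {}; under {} J still reaches {E,G,N,R,W} ∋ N.
{R}: J⊥N given {R} in G with J→· removed — back-door holds.

J→N: minimal back-door set {R}.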